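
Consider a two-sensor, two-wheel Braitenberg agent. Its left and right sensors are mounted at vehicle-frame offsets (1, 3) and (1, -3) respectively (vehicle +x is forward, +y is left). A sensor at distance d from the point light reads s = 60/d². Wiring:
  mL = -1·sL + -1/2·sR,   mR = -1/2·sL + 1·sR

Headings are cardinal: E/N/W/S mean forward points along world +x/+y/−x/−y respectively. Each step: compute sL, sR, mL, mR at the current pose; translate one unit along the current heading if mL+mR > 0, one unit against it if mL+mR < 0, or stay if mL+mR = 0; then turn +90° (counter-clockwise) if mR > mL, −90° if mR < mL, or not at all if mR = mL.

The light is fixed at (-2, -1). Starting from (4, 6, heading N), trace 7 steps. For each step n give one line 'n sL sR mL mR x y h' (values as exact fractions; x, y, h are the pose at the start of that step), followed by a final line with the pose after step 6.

0 60/73 12/29 -2178/2117 6/2117 4 6 N
1 30/17 30/53 -1845/901 -285/901 4 5 W
2 12/25 60/41 -1242/1025 1254/1025 5 5 S
3 15/32 15/17 -495/544 705/1088 5 4 E
4 4/3 20/39 -62/39 -2/13 4 4 N
5 30/13 30/37 -1305/481 -165/481 4 3 W
6 60/109 12/5 -954/545 1158/545 5 3 S
final 5 2 E

n=0: pose=(4,6,N); sL=60/73, sR=12/29; mL=-2178/2117, mR=6/2117; mL+mR=-2172/2117 → advance -1; mR−mL=2184/2117 → turn +1·90°
n=1: pose=(4,5,W); sL=30/17, sR=30/53; mL=-1845/901, mR=-285/901; mL+mR=-2130/901 → advance -1; mR−mL=1560/901 → turn +1·90°
n=2: pose=(5,5,S); sL=12/25, sR=60/41; mL=-1242/1025, mR=1254/1025; mL+mR=12/1025 → advance +1; mR−mL=2496/1025 → turn +1·90°
n=3: pose=(5,4,E); sL=15/32, sR=15/17; mL=-495/544, mR=705/1088; mL+mR=-285/1088 → advance -1; mR−mL=1695/1088 → turn +1·90°
n=4: pose=(4,4,N); sL=4/3, sR=20/39; mL=-62/39, mR=-2/13; mL+mR=-68/39 → advance -1; mR−mL=56/39 → turn +1·90°
n=5: pose=(4,3,W); sL=30/13, sR=30/37; mL=-1305/481, mR=-165/481; mL+mR=-1470/481 → advance -1; mR−mL=1140/481 → turn +1·90°
n=6: pose=(5,3,S); sL=60/109, sR=12/5; mL=-954/545, mR=1158/545; mL+mR=204/545 → advance +1; mR−mL=2112/545 → turn +1·90°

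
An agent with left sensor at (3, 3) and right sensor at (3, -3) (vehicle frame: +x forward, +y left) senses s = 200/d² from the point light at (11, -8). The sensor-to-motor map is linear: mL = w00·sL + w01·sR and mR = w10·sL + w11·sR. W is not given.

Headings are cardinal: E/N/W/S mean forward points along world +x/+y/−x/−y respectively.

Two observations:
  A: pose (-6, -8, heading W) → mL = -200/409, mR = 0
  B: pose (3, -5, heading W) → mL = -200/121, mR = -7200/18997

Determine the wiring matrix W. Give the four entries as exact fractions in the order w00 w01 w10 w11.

-1 0 -1 1

obs A: pose=(-6,-8,W) → sL=200/409, sR=200/409, mL=-200/409, mR=0
obs B: pose=(3,-5,W) → sL=200/121, sR=200/157, mL=-200/121, mR=-7200/18997
sensor matrix S = [[200/409, 200/409], [200/121, 200/157]]; det S = -1440000/7769773
solve [mL_A; mL_B] = S·[w00; w01] and [mR_A; mR_B] = S·[w10; w11]:
  w00 = -1, w01 = 0, w10 = -1, w11 = 1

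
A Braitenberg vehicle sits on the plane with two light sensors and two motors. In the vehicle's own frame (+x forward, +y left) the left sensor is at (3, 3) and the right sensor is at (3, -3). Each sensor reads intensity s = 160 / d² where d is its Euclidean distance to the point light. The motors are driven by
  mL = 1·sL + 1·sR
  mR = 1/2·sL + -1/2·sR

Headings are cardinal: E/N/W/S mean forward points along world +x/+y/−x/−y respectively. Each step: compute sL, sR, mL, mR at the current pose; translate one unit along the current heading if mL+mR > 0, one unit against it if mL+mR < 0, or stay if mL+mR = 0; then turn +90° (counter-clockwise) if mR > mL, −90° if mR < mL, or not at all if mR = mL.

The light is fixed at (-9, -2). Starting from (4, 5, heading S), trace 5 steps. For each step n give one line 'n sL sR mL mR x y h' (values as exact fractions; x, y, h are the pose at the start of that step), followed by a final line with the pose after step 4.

0 10/17 40/29 970/493 -195/493 4 5 S
1 160/109 160/181 46400/19729 5760/19729 4 4 W
2 80/81 80/153 2080/1377 320/1377 3 4 N
3 32/65 160/241 18112/15665 -1344/15665 3 5 E
4 10/17 40/29 970/493 -195/493 4 5 S
final 4 4 W

n=0: pose=(4,5,S); sL=10/17, sR=40/29; mL=970/493, mR=-195/493; mL+mR=775/493 → advance +1; mR−mL=-1165/493 → turn -1·90°
n=1: pose=(4,4,W); sL=160/109, sR=160/181; mL=46400/19729, mR=5760/19729; mL+mR=52160/19729 → advance +1; mR−mL=-40640/19729 → turn -1·90°
n=2: pose=(3,4,N); sL=80/81, sR=80/153; mL=2080/1377, mR=320/1377; mL+mR=800/459 → advance +1; mR−mL=-1760/1377 → turn -1·90°
n=3: pose=(3,5,E); sL=32/65, sR=160/241; mL=18112/15665, mR=-1344/15665; mL+mR=16768/15665 → advance +1; mR−mL=-19456/15665 → turn -1·90°
n=4: pose=(4,5,S); sL=10/17, sR=40/29; mL=970/493, mR=-195/493; mL+mR=775/493 → advance +1; mR−mL=-1165/493 → turn -1·90°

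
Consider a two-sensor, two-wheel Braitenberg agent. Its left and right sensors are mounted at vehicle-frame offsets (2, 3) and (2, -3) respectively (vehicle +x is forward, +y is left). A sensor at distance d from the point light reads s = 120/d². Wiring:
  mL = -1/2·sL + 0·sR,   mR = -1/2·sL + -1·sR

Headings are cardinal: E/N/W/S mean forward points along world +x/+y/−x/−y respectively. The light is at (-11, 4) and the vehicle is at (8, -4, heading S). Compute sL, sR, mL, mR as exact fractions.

left sensor world pos  = (11, -6); dL² = 584
right sensor world pos = (5, -6); dR² = 356
sL = 120/584 = 15/73
sR = 120/356 = 30/89
mL = -1/2·sL + 0·sR = -15/146
mR = -1/2·sL + -1·sR = -5715/12994

15/73 30/89 -15/146 -5715/12994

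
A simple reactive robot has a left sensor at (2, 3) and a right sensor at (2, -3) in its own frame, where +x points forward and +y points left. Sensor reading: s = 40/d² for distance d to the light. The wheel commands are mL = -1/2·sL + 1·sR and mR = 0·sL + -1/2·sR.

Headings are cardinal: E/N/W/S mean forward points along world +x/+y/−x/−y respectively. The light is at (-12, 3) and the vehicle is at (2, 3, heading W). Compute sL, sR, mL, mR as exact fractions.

left sensor world pos  = (0, 0); dL² = 153
right sensor world pos = (0, 6); dR² = 153
sL = 40/153 = 40/153
sR = 40/153 = 40/153
mL = -1/2·sL + 1·sR = 20/153
mR = 0·sL + -1/2·sR = -20/153

40/153 40/153 20/153 -20/153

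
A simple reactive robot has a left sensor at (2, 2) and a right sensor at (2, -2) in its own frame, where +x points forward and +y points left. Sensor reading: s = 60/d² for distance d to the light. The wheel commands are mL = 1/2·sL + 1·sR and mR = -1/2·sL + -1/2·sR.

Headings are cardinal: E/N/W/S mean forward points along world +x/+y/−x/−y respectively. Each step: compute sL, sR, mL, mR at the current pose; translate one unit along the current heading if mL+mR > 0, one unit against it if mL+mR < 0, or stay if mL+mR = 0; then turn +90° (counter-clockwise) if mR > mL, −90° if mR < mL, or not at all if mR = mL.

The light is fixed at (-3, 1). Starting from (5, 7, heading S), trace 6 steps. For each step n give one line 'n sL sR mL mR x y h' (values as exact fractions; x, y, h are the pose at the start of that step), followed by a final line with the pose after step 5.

n=0: pose=(5,7,S); sL=15/29, sR=15/13; mL=1065/754, mR=-315/377; mL+mR=15/26 → advance +1; mR−mL=-1695/754 → turn -1·90°
n=1: pose=(5,6,W); sL=4/3, sR=12/17; mL=70/51, mR=-52/51; mL+mR=6/17 → advance +1; mR−mL=-122/51 → turn -1·90°
n=2: pose=(4,6,N); sL=30/37, sR=6/13; mL=417/481, mR=-306/481; mL+mR=3/13 → advance +1; mR−mL=-723/481 → turn -1·90°
n=3: pose=(4,7,E); sL=12/29, sR=60/97; mL=2322/2813, mR=-1452/2813; mL+mR=30/97 → advance +1; mR−mL=-3774/2813 → turn -1·90°
n=4: pose=(5,7,S); sL=15/29, sR=15/13; mL=1065/754, mR=-315/377; mL+mR=15/26 → advance +1; mR−mL=-1695/754 → turn -1·90°
n=5: pose=(5,6,W); sL=4/3, sR=12/17; mL=70/51, mR=-52/51; mL+mR=6/17 → advance +1; mR−mL=-122/51 → turn -1·90°

0 15/29 15/13 1065/754 -315/377 5 7 S
1 4/3 12/17 70/51 -52/51 5 6 W
2 30/37 6/13 417/481 -306/481 4 6 N
3 12/29 60/97 2322/2813 -1452/2813 4 7 E
4 15/29 15/13 1065/754 -315/377 5 7 S
5 4/3 12/17 70/51 -52/51 5 6 W
final 4 6 N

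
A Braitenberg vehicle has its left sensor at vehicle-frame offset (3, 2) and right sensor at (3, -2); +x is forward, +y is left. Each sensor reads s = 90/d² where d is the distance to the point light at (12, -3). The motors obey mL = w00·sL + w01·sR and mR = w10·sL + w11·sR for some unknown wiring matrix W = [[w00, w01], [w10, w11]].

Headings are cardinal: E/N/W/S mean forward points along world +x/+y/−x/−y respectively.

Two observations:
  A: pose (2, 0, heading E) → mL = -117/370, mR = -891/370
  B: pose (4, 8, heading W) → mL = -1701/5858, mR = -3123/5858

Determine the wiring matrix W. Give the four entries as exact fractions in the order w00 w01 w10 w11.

obs A: pose=(2,0,E) → sL=45/37, sR=9/5, mL=-117/370, mR=-891/370
obs B: pose=(4,8,W) → sL=45/101, sR=9/29, mL=-1701/5858, mR=-3123/5858
sensor matrix S = [[45/37, 9/5], [45/101, 9/29]]; det S = -46008/108373
solve [mL_A; mL_B] = S·[w00; w01] and [mR_A; mR_B] = S·[w10; w11]:
  w00 = -1, w01 = 1/2, w10 = -1/2, w11 = -1

-1 1/2 -1/2 -1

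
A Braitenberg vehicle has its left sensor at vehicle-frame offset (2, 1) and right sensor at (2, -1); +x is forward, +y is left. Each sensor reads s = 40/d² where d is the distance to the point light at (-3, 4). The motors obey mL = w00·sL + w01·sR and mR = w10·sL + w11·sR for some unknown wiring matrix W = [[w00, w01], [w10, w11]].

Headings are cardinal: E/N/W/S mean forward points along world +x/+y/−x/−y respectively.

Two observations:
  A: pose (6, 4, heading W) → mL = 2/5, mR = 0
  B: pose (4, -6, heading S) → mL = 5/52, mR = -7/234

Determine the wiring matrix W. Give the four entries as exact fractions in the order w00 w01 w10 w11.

1/2 0 1 -1

obs A: pose=(6,4,W) → sL=4/5, sR=4/5, mL=2/5, mR=0
obs B: pose=(4,-6,S) → sL=5/26, sR=2/9, mL=5/52, mR=-7/234
sensor matrix S = [[4/5, 4/5], [5/26, 2/9]]; det S = 14/585
solve [mL_A; mL_B] = S·[w00; w01] and [mR_A; mR_B] = S·[w10; w11]:
  w00 = 1/2, w01 = 0, w10 = 1, w11 = -1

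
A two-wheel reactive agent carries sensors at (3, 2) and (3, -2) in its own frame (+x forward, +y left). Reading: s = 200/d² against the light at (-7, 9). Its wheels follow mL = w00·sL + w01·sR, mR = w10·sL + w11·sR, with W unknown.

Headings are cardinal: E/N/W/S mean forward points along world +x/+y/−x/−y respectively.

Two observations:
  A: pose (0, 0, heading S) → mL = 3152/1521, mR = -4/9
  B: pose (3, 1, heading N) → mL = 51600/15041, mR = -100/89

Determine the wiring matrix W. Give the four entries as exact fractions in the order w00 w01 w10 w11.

1 1 -1/2 0

obs A: pose=(0,0,S) → sL=8/9, sR=200/169, mL=3152/1521, mR=-4/9
obs B: pose=(3,1,N) → sL=200/89, sR=200/169, mL=51600/15041, mR=-100/89
sensor matrix S = [[8/9, 200/169], [200/89, 200/169]]; det S = -217600/135369
solve [mL_A; mL_B] = S·[w00; w01] and [mR_A; mR_B] = S·[w10; w11]:
  w00 = 1, w01 = 1, w10 = -1/2, w11 = 0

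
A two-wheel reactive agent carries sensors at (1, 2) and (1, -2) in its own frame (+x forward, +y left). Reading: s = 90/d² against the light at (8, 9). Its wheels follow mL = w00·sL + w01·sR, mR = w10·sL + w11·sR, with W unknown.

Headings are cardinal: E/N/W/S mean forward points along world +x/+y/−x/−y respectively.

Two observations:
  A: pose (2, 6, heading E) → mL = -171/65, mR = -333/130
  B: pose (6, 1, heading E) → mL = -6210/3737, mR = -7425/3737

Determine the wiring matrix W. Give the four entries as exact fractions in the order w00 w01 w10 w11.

-1/2 -1/2 -1 1/2

obs A: pose=(2,6,E) → sL=45/13, sR=9/5, mL=-171/65, mR=-333/130
obs B: pose=(6,1,E) → sL=90/37, sR=90/101, mL=-6210/3737, mR=-7425/3737
sensor matrix S = [[45/13, 9/5], [90/37, 90/101]]; det S = -62856/48581
solve [mL_A; mL_B] = S·[w00; w01] and [mR_A; mR_B] = S·[w10; w11]:
  w00 = -1/2, w01 = -1/2, w10 = -1, w11 = 1/2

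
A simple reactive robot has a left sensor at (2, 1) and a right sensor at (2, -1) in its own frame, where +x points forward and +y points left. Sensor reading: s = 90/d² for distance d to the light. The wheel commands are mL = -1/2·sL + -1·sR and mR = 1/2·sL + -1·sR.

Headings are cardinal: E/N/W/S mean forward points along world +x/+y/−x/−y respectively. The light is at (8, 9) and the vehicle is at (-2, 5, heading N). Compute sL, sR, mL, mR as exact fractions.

18/25 18/17 -603/425 -297/425

left sensor world pos  = (-3, 7); dL² = 125
right sensor world pos = (-1, 7); dR² = 85
sL = 90/125 = 18/25
sR = 90/85 = 18/17
mL = -1/2·sL + -1·sR = -603/425
mR = 1/2·sL + -1·sR = -297/425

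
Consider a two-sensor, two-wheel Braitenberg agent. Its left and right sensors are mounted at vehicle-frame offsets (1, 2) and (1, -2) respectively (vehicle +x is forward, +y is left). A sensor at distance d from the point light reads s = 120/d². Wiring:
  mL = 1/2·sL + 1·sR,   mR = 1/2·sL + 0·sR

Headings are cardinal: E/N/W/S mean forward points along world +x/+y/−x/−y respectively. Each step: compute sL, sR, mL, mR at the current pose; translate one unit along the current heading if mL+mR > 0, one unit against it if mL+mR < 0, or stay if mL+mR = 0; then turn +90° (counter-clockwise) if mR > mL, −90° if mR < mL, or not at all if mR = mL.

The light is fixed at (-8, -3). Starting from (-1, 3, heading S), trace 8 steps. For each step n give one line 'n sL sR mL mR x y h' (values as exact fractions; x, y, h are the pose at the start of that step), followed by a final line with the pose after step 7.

n=0: pose=(-1,3,S); sL=60/53, sR=12/5; mL=786/265, mR=30/53; mL+mR=936/265 → advance +1; mR−mL=-12/5 → turn -1·90°
n=1: pose=(-1,2,W); sL=8/3, sR=24/17; mL=140/51, mR=4/3; mL+mR=208/51 → advance +1; mR−mL=-24/17 → turn -1·90°
n=2: pose=(-2,2,N); sL=30/13, sR=6/5; mL=153/65, mR=15/13; mL+mR=228/65 → advance +1; mR−mL=-6/5 → turn -1·90°
n=3: pose=(-2,3,E); sL=120/113, sR=24/13; mL=3492/1469, mR=60/113; mL+mR=4272/1469 → advance +1; mR−mL=-24/13 → turn -1·90°
n=4: pose=(-1,3,S); sL=60/53, sR=12/5; mL=786/265, mR=30/53; mL+mR=936/265 → advance +1; mR−mL=-12/5 → turn -1·90°
n=5: pose=(-1,2,W); sL=8/3, sR=24/17; mL=140/51, mR=4/3; mL+mR=208/51 → advance +1; mR−mL=-24/17 → turn -1·90°
n=6: pose=(-2,2,N); sL=30/13, sR=6/5; mL=153/65, mR=15/13; mL+mR=228/65 → advance +1; mR−mL=-6/5 → turn -1·90°
n=7: pose=(-2,3,E); sL=120/113, sR=24/13; mL=3492/1469, mR=60/113; mL+mR=4272/1469 → advance +1; mR−mL=-24/13 → turn -1·90°

0 60/53 12/5 786/265 30/53 -1 3 S
1 8/3 24/17 140/51 4/3 -1 2 W
2 30/13 6/5 153/65 15/13 -2 2 N
3 120/113 24/13 3492/1469 60/113 -2 3 E
4 60/53 12/5 786/265 30/53 -1 3 S
5 8/3 24/17 140/51 4/3 -1 2 W
6 30/13 6/5 153/65 15/13 -2 2 N
7 120/113 24/13 3492/1469 60/113 -2 3 E
final -1 3 S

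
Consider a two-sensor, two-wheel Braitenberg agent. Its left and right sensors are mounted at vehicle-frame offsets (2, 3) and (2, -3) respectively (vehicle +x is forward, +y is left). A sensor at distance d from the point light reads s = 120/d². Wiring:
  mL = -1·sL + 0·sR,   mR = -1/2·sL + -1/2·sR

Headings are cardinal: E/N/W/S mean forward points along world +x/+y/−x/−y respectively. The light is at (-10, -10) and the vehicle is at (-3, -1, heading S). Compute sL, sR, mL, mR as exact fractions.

left sensor world pos  = (0, -3); dL² = 149
right sensor world pos = (-6, -3); dR² = 65
sL = 120/149 = 120/149
sR = 120/65 = 24/13
mL = -1·sL + 0·sR = -120/149
mR = -1/2·sL + -1/2·sR = -2568/1937

120/149 24/13 -120/149 -2568/1937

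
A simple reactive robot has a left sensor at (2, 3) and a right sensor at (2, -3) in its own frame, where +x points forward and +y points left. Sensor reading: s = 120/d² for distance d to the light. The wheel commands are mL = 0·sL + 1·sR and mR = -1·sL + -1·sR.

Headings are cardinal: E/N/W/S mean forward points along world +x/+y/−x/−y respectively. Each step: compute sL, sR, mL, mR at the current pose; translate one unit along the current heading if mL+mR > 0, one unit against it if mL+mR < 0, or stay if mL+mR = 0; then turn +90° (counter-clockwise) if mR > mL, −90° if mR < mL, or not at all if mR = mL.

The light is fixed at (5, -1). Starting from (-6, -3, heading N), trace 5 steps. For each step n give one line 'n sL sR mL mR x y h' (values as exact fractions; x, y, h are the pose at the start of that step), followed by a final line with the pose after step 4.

0 30/49 15/8 15/8 -975/392 -6 -3 N
1 40/27 40/39 40/39 -880/351 -6 -4 E
2 60/53 12/25 12/25 -2136/1325 -7 -4 S
3 120/221 120/197 120/197 -50160/43537 -7 -3 W
4 30/49 15/8 15/8 -975/392 -6 -3 N
final -6 -4 E

n=0: pose=(-6,-3,N); sL=30/49, sR=15/8; mL=15/8, mR=-975/392; mL+mR=-30/49 → advance -1; mR−mL=-855/196 → turn -1·90°
n=1: pose=(-6,-4,E); sL=40/27, sR=40/39; mL=40/39, mR=-880/351; mL+mR=-40/27 → advance -1; mR−mL=-1240/351 → turn -1·90°
n=2: pose=(-7,-4,S); sL=60/53, sR=12/25; mL=12/25, mR=-2136/1325; mL+mR=-60/53 → advance -1; mR−mL=-2772/1325 → turn -1·90°
n=3: pose=(-7,-3,W); sL=120/221, sR=120/197; mL=120/197, mR=-50160/43537; mL+mR=-120/221 → advance -1; mR−mL=-76680/43537 → turn -1·90°
n=4: pose=(-6,-3,N); sL=30/49, sR=15/8; mL=15/8, mR=-975/392; mL+mR=-30/49 → advance -1; mR−mL=-855/196 → turn -1·90°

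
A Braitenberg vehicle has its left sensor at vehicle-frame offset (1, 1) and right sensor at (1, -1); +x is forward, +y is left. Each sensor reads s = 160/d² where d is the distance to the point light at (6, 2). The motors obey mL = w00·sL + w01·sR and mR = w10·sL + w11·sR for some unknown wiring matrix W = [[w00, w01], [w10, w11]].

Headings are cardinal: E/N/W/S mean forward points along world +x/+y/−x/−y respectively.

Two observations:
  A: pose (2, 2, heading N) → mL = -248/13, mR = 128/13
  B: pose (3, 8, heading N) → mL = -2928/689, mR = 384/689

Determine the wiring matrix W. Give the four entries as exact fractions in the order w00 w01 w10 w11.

obs A: pose=(2,2,N) → sL=80/13, sR=16, mL=-248/13, mR=128/13
obs B: pose=(3,8,N) → sL=32/13, sR=160/53, mL=-2928/689, mR=384/689
sensor matrix S = [[80/13, 16], [32/13, 160/53]]; det S = -14336/689
solve [mL_A; mL_B] = S·[w00; w01] and [mR_A; mR_B] = S·[w10; w11]:
  w00 = -1/2, w01 = -1, w10 = -1, w11 = 1

-1/2 -1 -1 1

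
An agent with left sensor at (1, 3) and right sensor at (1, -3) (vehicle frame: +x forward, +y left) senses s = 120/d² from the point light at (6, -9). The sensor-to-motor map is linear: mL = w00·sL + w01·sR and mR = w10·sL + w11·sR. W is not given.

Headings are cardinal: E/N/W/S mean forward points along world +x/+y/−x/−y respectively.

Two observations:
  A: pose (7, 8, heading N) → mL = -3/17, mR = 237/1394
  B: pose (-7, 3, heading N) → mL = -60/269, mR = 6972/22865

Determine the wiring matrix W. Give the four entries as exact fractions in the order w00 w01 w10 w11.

obs A: pose=(7,8,N) → sL=15/41, sR=6/17, mL=-3/17, mR=237/1394
obs B: pose=(-7,3,N) → sL=24/85, sR=120/269, mL=-60/269, mR=6972/22865
sensor matrix S = [[15/41, 6/17], [24/85, 120/269]]; det S = 1012824/15936905
solve [mL_A; mL_B] = S·[w00; w01] and [mR_A; mR_B] = S·[w10; w11]:
  w00 = 0, w01 = -1/2, w10 = -1/2, w11 = 1

0 -1/2 -1/2 1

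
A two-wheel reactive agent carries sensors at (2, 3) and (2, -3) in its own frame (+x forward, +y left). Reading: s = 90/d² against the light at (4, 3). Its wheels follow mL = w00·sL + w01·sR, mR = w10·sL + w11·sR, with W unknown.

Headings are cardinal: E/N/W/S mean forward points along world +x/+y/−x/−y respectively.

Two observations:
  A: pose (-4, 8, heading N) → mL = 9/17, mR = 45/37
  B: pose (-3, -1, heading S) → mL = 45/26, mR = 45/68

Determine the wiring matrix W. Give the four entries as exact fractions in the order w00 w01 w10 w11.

1 0 0 1

obs A: pose=(-4,8,N) → sL=9/17, sR=45/37, mL=9/17, mR=45/37
obs B: pose=(-3,-1,S) → sL=45/26, sR=45/68, mL=45/26, mR=45/68
sensor matrix S = [[9/17, 45/37], [45/26, 45/68]]; det S = -975645/556036
solve [mL_A; mL_B] = S·[w00; w01] and [mR_A; mR_B] = S·[w10; w11]:
  w00 = 1, w01 = 0, w10 = 0, w11 = 1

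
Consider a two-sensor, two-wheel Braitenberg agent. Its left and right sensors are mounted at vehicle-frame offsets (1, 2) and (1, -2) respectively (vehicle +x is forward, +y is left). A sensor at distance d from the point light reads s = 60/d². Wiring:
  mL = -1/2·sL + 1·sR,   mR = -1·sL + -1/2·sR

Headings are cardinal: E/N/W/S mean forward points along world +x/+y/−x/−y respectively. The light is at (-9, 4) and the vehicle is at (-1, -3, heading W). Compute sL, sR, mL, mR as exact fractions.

6/13 30/37 279/481 -417/481

left sensor world pos  = (-2, -5); dL² = 130
right sensor world pos = (-2, -1); dR² = 74
sL = 60/130 = 6/13
sR = 60/74 = 30/37
mL = -1/2·sL + 1·sR = 279/481
mR = -1·sL + -1/2·sR = -417/481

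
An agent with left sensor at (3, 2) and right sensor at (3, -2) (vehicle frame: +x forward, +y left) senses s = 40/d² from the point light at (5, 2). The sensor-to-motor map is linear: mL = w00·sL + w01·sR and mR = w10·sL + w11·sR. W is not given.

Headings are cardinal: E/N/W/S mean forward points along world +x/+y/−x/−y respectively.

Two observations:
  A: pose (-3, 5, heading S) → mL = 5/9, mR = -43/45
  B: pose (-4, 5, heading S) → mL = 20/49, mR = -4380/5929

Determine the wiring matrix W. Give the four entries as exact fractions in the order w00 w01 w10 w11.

1/2 0 -1/2 -1

obs A: pose=(-3,5,S) → sL=10/9, sR=2/5, mL=5/9, mR=-43/45
obs B: pose=(-4,5,S) → sL=40/49, sR=40/121, mL=20/49, mR=-4380/5929
sensor matrix S = [[10/9, 2/5], [40/49, 40/121]]; det S = 2176/53361
solve [mL_A; mL_B] = S·[w00; w01] and [mR_A; mR_B] = S·[w10; w11]:
  w00 = 1/2, w01 = 0, w10 = -1/2, w11 = -1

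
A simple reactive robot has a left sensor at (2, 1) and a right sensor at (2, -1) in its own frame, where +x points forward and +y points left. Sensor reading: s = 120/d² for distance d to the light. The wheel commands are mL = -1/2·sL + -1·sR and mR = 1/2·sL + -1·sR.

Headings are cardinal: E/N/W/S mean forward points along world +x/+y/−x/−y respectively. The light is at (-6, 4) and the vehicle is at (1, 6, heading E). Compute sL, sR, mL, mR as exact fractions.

4/3 60/41 -262/123 -98/123

left sensor world pos  = (3, 7); dL² = 90
right sensor world pos = (3, 5); dR² = 82
sL = 120/90 = 4/3
sR = 120/82 = 60/41
mL = -1/2·sL + -1·sR = -262/123
mR = 1/2·sL + -1·sR = -98/123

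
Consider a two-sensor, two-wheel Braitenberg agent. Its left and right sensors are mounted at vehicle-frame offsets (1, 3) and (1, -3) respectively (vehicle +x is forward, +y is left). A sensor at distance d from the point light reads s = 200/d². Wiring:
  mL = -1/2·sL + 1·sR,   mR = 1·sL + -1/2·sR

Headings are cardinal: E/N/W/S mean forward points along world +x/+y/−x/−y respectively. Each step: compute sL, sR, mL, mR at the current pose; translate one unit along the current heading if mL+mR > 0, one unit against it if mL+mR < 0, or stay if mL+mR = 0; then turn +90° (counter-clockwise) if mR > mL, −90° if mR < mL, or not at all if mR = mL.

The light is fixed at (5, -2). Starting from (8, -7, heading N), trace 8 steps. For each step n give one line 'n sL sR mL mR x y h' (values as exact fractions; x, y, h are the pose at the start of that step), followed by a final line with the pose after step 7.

n=0: pose=(8,-7,N); sL=25/2, sR=50/13; mL=-125/52, mR=275/26; mL+mR=425/52 → advance +1; mR−mL=675/52 → turn +1·90°
n=1: pose=(8,-6,W); sL=200/53, sR=40; mL=2020/53, mR=-860/53; mL+mR=1160/53 → advance +1; mR−mL=-2880/53 → turn -1·90°
n=2: pose=(7,-6,N); sL=20, sR=100/17; mL=-70/17, mR=290/17; mL+mR=220/17 → advance +1; mR−mL=360/17 → turn +1·90°
n=3: pose=(7,-5,W); sL=200/37, sR=200; mL=7300/37, mR=-3500/37; mL+mR=3800/37 → advance +1; mR−mL=-10800/37 → turn -1·90°
n=4: pose=(6,-5,N); sL=25, sR=10; mL=-5/2, mR=20; mL+mR=35/2 → advance +1; mR−mL=45/2 → turn +1·90°
n=5: pose=(6,-4,W); sL=8, sR=200; mL=196, mR=-92; mL+mR=104 → advance +1; mR−mL=-288 → turn -1·90°
n=6: pose=(5,-4,N); sL=20, sR=20; mL=10, mR=10; mL+mR=20 → advance +1; mR−mL=0 → turn +0·90°
n=7: pose=(5,-3,N); sL=200/9, sR=200/9; mL=100/9, mR=100/9; mL+mR=200/9 → advance +1; mR−mL=0 → turn +0·90°

0 25/2 50/13 -125/52 275/26 8 -7 N
1 200/53 40 2020/53 -860/53 8 -6 W
2 20 100/17 -70/17 290/17 7 -6 N
3 200/37 200 7300/37 -3500/37 7 -5 W
4 25 10 -5/2 20 6 -5 N
5 8 200 196 -92 6 -4 W
6 20 20 10 10 5 -4 N
7 200/9 200/9 100/9 100/9 5 -3 N
final 5 -2 N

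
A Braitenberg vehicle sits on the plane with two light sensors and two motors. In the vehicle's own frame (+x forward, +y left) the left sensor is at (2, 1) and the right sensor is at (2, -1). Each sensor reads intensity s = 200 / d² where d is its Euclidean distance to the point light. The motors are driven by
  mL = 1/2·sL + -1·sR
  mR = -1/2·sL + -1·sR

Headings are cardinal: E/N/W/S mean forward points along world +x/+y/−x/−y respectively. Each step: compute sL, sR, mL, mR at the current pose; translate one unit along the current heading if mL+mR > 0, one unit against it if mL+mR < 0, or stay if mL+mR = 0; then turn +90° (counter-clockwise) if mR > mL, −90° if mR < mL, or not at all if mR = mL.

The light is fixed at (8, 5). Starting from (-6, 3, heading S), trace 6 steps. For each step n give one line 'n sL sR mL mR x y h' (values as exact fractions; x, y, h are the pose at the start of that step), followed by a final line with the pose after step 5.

0 40/37 200/241 -2580/8917 -12220/8917 -6 3 S
1 10/13 25/32 -165/416 -485/416 -6 4 W
2 200/197 40/29 -4980/5713 -10780/5713 -5 4 N
3 100/61 20/13 -570/793 -1870/793 -5 3 E
4 40/37 200/241 -2580/8917 -12220/8917 -6 3 S
5 10/13 25/32 -165/416 -485/416 -6 4 W
final -5 4 N

n=0: pose=(-6,3,S); sL=40/37, sR=200/241; mL=-2580/8917, mR=-12220/8917; mL+mR=-400/241 → advance -1; mR−mL=-40/37 → turn -1·90°
n=1: pose=(-6,4,W); sL=10/13, sR=25/32; mL=-165/416, mR=-485/416; mL+mR=-25/16 → advance -1; mR−mL=-10/13 → turn -1·90°
n=2: pose=(-5,4,N); sL=200/197, sR=40/29; mL=-4980/5713, mR=-10780/5713; mL+mR=-80/29 → advance -1; mR−mL=-200/197 → turn -1·90°
n=3: pose=(-5,3,E); sL=100/61, sR=20/13; mL=-570/793, mR=-1870/793; mL+mR=-40/13 → advance -1; mR−mL=-100/61 → turn -1·90°
n=4: pose=(-6,3,S); sL=40/37, sR=200/241; mL=-2580/8917, mR=-12220/8917; mL+mR=-400/241 → advance -1; mR−mL=-40/37 → turn -1·90°
n=5: pose=(-6,4,W); sL=10/13, sR=25/32; mL=-165/416, mR=-485/416; mL+mR=-25/16 → advance -1; mR−mL=-10/13 → turn -1·90°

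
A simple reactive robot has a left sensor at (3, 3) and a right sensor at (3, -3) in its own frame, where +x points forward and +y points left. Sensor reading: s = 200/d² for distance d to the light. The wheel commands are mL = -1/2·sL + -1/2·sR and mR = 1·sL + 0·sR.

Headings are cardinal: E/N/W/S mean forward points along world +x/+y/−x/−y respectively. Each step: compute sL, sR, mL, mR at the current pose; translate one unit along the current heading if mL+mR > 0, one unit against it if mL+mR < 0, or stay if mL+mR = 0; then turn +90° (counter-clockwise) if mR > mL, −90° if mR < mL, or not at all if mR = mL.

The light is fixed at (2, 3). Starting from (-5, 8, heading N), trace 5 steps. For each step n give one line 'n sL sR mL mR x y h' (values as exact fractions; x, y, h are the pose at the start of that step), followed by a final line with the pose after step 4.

n=0: pose=(-5,8,N); sL=50/41, sR=5/2; mL=-305/164, mR=50/41; mL+mR=-105/164 → advance -1; mR−mL=505/164 → turn +1·90°
n=1: pose=(-5,7,W); sL=200/101, sR=200/149; mL=-25000/15049, mR=200/101; mL+mR=4800/15049 → advance +1; mR−mL=54800/15049 → turn +1·90°
n=2: pose=(-6,7,S); sL=100/13, sR=100/61; mL=-3700/793, mR=100/13; mL+mR=2400/793 → advance +1; mR−mL=9800/793 → turn +1·90°
n=3: pose=(-6,6,E); sL=200/61, sR=8; mL=-344/61, mR=200/61; mL+mR=-144/61 → advance -1; mR−mL=544/61 → turn +1·90°
n=4: pose=(-7,6,N); sL=10/9, sR=25/9; mL=-35/18, mR=10/9; mL+mR=-5/6 → advance -1; mR−mL=55/18 → turn +1·90°

0 50/41 5/2 -305/164 50/41 -5 8 N
1 200/101 200/149 -25000/15049 200/101 -5 7 W
2 100/13 100/61 -3700/793 100/13 -6 7 S
3 200/61 8 -344/61 200/61 -6 6 E
4 10/9 25/9 -35/18 10/9 -7 6 N
final -7 5 W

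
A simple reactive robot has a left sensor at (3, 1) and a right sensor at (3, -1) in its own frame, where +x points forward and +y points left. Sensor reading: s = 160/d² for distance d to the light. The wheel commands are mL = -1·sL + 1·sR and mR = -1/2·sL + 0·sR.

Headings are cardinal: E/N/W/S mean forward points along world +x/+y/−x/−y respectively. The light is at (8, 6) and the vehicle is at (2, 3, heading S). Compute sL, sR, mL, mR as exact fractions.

left sensor world pos  = (3, 0); dL² = 61
right sensor world pos = (1, 0); dR² = 85
sL = 160/61 = 160/61
sR = 160/85 = 32/17
mL = -1·sL + 1·sR = -768/1037
mR = -1/2·sL + 0·sR = -80/61

160/61 32/17 -768/1037 -80/61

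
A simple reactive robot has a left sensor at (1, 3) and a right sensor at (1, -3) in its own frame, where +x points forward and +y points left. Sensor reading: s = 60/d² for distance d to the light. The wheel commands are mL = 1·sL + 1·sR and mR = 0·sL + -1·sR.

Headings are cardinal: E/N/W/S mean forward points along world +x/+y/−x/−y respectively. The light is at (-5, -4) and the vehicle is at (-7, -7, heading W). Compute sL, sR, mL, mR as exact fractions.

4/3 20/3 8 -20/3

left sensor world pos  = (-8, -10); dL² = 45
right sensor world pos = (-8, -4); dR² = 9
sL = 60/45 = 4/3
sR = 60/9 = 20/3
mL = 1·sL + 1·sR = 8
mR = 0·sL + -1·sR = -20/3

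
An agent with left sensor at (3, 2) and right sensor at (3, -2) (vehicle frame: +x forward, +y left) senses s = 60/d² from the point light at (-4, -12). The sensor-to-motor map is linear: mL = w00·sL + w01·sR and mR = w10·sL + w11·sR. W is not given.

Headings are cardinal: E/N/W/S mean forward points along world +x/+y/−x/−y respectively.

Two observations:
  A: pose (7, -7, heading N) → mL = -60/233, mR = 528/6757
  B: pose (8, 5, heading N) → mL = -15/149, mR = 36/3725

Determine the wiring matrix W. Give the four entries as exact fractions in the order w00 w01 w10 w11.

0 -1 1/2 -1/2

obs A: pose=(7,-7,N) → sL=12/29, sR=60/233, mL=-60/233, mR=528/6757
obs B: pose=(8,5,N) → sL=3/25, sR=15/149, mL=-15/149, mR=36/3725
sensor matrix S = [[12/29, 60/233], [3/25, 15/149]]; det S = 54144/5033965
solve [mL_A; mL_B] = S·[w00; w01] and [mR_A; mR_B] = S·[w10; w11]:
  w00 = 0, w01 = -1, w10 = 1/2, w11 = -1/2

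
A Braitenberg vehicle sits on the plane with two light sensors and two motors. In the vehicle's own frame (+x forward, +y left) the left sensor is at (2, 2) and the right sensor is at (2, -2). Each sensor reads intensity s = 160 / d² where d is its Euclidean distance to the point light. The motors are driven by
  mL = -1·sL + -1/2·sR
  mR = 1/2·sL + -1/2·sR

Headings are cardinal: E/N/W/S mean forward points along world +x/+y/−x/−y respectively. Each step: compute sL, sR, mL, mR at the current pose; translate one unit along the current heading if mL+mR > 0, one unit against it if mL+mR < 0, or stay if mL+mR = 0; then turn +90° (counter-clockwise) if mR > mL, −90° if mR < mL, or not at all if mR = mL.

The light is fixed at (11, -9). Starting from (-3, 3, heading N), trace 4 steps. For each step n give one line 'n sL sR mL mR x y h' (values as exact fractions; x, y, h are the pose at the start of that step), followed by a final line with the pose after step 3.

0 40/113 8/17 -1132/1921 -112/1921 -3 3 N
1 160/337 32/85 -18992/28645 1408/28645 -3 2 W
2 80/101 80/153 -16280/15453 2080/15453 -2 2 S
3 160/317 160/221 -60720/70057 -7680/70057 -2 3 E
final -3 3 N

n=0: pose=(-3,3,N); sL=40/113, sR=8/17; mL=-1132/1921, mR=-112/1921; mL+mR=-1244/1921 → advance -1; mR−mL=60/113 → turn +1·90°
n=1: pose=(-3,2,W); sL=160/337, sR=32/85; mL=-18992/28645, mR=1408/28645; mL+mR=-17584/28645 → advance -1; mR−mL=240/337 → turn +1·90°
n=2: pose=(-2,2,S); sL=80/101, sR=80/153; mL=-16280/15453, mR=2080/15453; mL+mR=-14200/15453 → advance -1; mR−mL=120/101 → turn +1·90°
n=3: pose=(-2,3,E); sL=160/317, sR=160/221; mL=-60720/70057, mR=-7680/70057; mL+mR=-68400/70057 → advance -1; mR−mL=240/317 → turn +1·90°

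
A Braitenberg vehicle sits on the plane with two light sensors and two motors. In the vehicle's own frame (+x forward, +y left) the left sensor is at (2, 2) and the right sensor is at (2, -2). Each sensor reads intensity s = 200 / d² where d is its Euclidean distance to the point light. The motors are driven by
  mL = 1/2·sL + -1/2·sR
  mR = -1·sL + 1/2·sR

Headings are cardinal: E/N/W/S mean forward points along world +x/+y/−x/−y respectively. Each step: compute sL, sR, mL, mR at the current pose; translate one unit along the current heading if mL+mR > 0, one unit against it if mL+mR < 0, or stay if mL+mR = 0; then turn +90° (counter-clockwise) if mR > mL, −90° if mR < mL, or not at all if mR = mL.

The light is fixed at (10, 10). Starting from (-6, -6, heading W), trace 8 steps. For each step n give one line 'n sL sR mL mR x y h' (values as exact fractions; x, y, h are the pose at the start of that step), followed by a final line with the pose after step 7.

n=0: pose=(-6,-6,W); sL=25/81, sR=5/13; mL=-40/1053, mR=-245/2106; mL+mR=-25/162 → advance -1; mR−mL=-55/702 → turn -1·90°
n=1: pose=(-5,-6,N); sL=40/97, sR=40/73; mL=-480/7081, mR=-980/7081; mL+mR=-20/97 → advance -1; mR−mL=-500/7081 → turn -1·90°
n=2: pose=(-5,-7,E); sL=100/197, sR=20/53; mL=680/10441, mR=-3330/10441; mL+mR=-50/197 → advance -1; mR−mL=-4010/10441 → turn -1·90°
n=3: pose=(-6,-7,S); sL=200/557, sR=40/137; mL=2560/76309, mR=-16260/76309; mL+mR=-100/557 → advance -1; mR−mL=-18820/76309 → turn -1·90°
n=4: pose=(-6,-6,W); sL=25/81, sR=5/13; mL=-40/1053, mR=-245/2106; mL+mR=-25/162 → advance -1; mR−mL=-55/702 → turn -1·90°
n=5: pose=(-5,-6,N); sL=40/97, sR=40/73; mL=-480/7081, mR=-980/7081; mL+mR=-20/97 → advance -1; mR−mL=-500/7081 → turn -1·90°
n=6: pose=(-5,-7,E); sL=100/197, sR=20/53; mL=680/10441, mR=-3330/10441; mL+mR=-50/197 → advance -1; mR−mL=-4010/10441 → turn -1·90°
n=7: pose=(-6,-7,S); sL=200/557, sR=40/137; mL=2560/76309, mR=-16260/76309; mL+mR=-100/557 → advance -1; mR−mL=-18820/76309 → turn -1·90°

0 25/81 5/13 -40/1053 -245/2106 -6 -6 W
1 40/97 40/73 -480/7081 -980/7081 -5 -6 N
2 100/197 20/53 680/10441 -3330/10441 -5 -7 E
3 200/557 40/137 2560/76309 -16260/76309 -6 -7 S
4 25/81 5/13 -40/1053 -245/2106 -6 -6 W
5 40/97 40/73 -480/7081 -980/7081 -5 -6 N
6 100/197 20/53 680/10441 -3330/10441 -5 -7 E
7 200/557 40/137 2560/76309 -16260/76309 -6 -7 S
final -6 -6 W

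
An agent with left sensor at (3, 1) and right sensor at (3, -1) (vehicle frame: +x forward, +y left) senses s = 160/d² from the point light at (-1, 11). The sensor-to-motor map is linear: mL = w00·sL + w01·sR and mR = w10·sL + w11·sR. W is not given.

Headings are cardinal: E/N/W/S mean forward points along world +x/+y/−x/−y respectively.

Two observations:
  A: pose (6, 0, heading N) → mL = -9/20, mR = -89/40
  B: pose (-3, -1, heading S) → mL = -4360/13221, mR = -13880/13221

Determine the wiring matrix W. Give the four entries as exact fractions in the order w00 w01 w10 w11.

obs A: pose=(6,0,N) → sL=8/5, sR=5/4, mL=-9/20, mR=-89/40
obs B: pose=(-3,-1,S) → sL=80/113, sR=80/117, mL=-4360/13221, mR=-13880/13221
sensor matrix S = [[8/5, 5/4], [80/113, 80/117]]; det S = 2764/13221
solve [mL_A; mL_B] = S·[w00; w01] and [mR_A; mR_B] = S·[w10; w11]:
  w00 = 1/2, w01 = -1, w10 = -1, w11 = -1/2

1/2 -1 -1 -1/2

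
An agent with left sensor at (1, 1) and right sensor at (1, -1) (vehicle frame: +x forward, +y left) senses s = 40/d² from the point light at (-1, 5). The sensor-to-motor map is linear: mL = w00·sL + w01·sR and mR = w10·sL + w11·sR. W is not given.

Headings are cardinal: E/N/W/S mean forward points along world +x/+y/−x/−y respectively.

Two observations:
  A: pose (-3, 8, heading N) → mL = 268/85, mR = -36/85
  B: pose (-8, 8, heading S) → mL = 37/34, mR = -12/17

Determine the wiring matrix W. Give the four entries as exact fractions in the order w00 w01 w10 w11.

obs A: pose=(-3,8,N) → sL=8/5, sR=40/17, mL=268/85, mR=-36/85
obs B: pose=(-8,8,S) → sL=1, sR=10/17, mL=37/34, mR=-12/17
sensor matrix S = [[8/5, 40/17], [1, 10/17]]; det S = -24/17
solve [mL_A; mL_B] = S·[w00; w01] and [mR_A; mR_B] = S·[w10; w11]:
  w00 = 1/2, w01 = 1, w10 = -1, w11 = 1/2

1/2 1 -1 1/2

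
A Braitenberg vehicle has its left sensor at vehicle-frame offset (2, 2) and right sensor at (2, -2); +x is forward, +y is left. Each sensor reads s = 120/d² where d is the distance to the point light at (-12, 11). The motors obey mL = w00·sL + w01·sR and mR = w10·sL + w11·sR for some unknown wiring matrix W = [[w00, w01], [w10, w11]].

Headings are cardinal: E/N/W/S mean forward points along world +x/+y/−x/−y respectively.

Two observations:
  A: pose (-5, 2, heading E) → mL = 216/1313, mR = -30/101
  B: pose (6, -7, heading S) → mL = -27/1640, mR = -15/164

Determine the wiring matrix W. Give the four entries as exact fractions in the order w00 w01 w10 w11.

1/2 -1/2 0 -1/2

obs A: pose=(-5,2,E) → sL=12/13, sR=60/101, mL=216/1313, mR=-30/101
obs B: pose=(6,-7,S) → sL=3/20, sR=15/82, mL=-27/1640, mR=-15/164
sensor matrix S = [[12/13, 60/101], [3/20, 15/82]]; det S = 4293/53833
solve [mL_A; mL_B] = S·[w00; w01] and [mR_A; mR_B] = S·[w10; w11]:
  w00 = 1/2, w01 = -1/2, w10 = 0, w11 = -1/2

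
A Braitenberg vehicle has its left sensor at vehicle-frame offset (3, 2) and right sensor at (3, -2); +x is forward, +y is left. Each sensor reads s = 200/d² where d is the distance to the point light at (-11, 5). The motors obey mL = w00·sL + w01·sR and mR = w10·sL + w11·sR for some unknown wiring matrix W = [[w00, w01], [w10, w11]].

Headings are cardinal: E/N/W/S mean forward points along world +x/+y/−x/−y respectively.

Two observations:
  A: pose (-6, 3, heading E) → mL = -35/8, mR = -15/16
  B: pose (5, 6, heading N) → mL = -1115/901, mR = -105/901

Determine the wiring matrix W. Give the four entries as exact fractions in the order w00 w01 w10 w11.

-1 -1/2 1/2 -1

obs A: pose=(-6,3,E) → sL=25/8, sR=5/2, mL=-35/8, mR=-15/16
obs B: pose=(5,6,N) → sL=50/53, sR=10/17, mL=-1115/901, mR=-105/901
sensor matrix S = [[25/8, 5/2], [50/53, 10/17]]; det S = -1875/3604
solve [mL_A; mL_B] = S·[w00; w01] and [mR_A; mR_B] = S·[w10; w11]:
  w00 = -1, w01 = -1/2, w10 = 1/2, w11 = -1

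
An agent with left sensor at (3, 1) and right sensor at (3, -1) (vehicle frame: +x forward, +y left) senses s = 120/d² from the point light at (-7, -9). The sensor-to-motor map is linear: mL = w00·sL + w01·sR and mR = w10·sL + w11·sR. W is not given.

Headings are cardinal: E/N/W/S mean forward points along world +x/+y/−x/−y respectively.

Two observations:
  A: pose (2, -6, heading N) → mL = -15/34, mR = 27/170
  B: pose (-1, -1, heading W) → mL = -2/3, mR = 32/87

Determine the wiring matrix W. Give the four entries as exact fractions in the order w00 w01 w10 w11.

obs A: pose=(2,-6,N) → sL=6/5, sR=15/17, mL=-15/34, mR=27/170
obs B: pose=(-1,-1,W) → sL=60/29, sR=4/3, mL=-2/3, mR=32/87
sensor matrix S = [[6/5, 15/17], [60/29, 4/3]]; det S = -556/2465
solve [mL_A; mL_B] = S·[w00; w01] and [mR_A; mR_B] = S·[w10; w11]:
  w00 = 0, w01 = -1/2, w10 = 1/2, w11 = -1/2

0 -1/2 1/2 -1/2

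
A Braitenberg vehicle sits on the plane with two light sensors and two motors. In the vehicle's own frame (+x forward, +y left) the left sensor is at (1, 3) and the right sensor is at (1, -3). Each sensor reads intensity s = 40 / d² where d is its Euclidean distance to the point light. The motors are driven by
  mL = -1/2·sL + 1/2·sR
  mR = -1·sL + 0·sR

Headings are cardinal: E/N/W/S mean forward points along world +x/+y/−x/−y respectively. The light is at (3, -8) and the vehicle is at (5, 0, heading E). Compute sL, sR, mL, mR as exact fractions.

left sensor world pos  = (6, 3); dL² = 130
right sensor world pos = (6, -3); dR² = 34
sL = 40/130 = 4/13
sR = 40/34 = 20/17
mL = -1/2·sL + 1/2·sR = 96/221
mR = -1·sL + 0·sR = -4/13

4/13 20/17 96/221 -4/13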